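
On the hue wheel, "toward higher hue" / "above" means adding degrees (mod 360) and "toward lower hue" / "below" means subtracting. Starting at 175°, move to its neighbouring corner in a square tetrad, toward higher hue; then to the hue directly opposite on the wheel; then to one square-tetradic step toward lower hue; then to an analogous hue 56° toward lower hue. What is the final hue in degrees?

299°

square ↑ +90°: 175 + 90 = 265°
complement +180°: 265 + 180 = 445 → 445 − 360 = 85°
square ↓ −90°: 85 − 90 = -5 → -5 + 360 = 355°
analog 56° ↓ −56°: 355 − 56 = 299°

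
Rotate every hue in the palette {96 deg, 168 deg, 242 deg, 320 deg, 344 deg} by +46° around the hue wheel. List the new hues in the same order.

142°, 214°, 288°, 6°, 30°

96 + 46 = 142°
168 + 46 = 214°
242 + 46 = 288°
320 + 46 = 366 → 366 − 360 = 6°
344 + 46 = 390 → 390 − 360 = 30°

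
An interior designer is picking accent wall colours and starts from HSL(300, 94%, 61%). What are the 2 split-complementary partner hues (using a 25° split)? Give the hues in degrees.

Split-complementary hues sit 25° either side of the complement.
Complement of 300°: 300 + 180 = 480 → 480 − 360 = 120°
120 − 25 = 95°
120 + 25 = 145°

95° and 145°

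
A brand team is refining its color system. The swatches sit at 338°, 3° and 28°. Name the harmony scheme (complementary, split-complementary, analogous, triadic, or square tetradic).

analogous

Sort the hues: 3°, 28°, 338°.
Successive gaps around the wheel: 25°, 310°, 25°.
A run of hues at equal small steps (25°) with one large closing gap is an analogous group.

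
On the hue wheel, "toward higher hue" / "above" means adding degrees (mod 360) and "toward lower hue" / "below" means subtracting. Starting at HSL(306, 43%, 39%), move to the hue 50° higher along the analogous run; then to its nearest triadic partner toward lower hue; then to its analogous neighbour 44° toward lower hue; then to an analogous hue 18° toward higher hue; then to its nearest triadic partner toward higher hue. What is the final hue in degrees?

330°

306 + 50 = 356°   (analog 50° ↑)
356 − 120 = 236°   (triadic ↓)
236 − 44 = 192°   (analog 44° ↓)
192 + 18 = 210°   (analog 18° ↑)
210 + 120 = 330°   (triadic ↑)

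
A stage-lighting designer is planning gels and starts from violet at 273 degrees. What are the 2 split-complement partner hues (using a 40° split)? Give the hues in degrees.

Split-complementary hues sit 40° either side of the complement.
Complement of 273 degrees: 273 + 180 = 453 → 453 − 360 = 93°
93 − 40 = 53°
93 + 40 = 133°

53° and 133°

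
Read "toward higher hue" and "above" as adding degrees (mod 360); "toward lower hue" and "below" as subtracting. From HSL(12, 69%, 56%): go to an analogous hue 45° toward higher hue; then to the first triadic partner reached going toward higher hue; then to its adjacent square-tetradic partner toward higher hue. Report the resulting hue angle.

12 + 45 = 57°   (analog 45° ↑)
57 + 120 = 177°   (triadic ↑)
177 + 90 = 267°   (square ↑)

267°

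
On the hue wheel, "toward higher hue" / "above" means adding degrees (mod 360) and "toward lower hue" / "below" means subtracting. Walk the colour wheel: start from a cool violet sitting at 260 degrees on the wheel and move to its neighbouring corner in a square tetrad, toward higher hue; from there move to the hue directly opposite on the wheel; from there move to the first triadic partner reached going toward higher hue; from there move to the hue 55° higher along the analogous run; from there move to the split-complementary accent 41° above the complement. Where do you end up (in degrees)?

206°

+90° (square ↑): 260 + 90 = 350°
+180° (complement): 350 + 180 = 530 → 530 − 360 = 170°
+120° (triadic ↑): 170 + 120 = 290°
+55° (analog 55° ↑): 290 + 55 = 345°
+221° (split-comp 41° ↑): 345 + 221 = 566 → 566 − 360 = 206°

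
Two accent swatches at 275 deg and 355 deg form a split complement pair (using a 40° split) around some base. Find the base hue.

The accents sit 40° either side of the complement, so the complement is their short-arc midpoint on the wheel.
Short-arc midpoint of 275° and 355°: 315°.
Base is 180° from the complement: 315 − 180 = 135°

135°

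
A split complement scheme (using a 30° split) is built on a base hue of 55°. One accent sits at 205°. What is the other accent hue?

265°

Split-complementary hues sit 30° either side of the complement.
Complement of the base 55°: 55 + 180 = 235°
The given accent 205° is 30° one side of 235°; the other accent sits 30° the other side: 235 + 30 = 265°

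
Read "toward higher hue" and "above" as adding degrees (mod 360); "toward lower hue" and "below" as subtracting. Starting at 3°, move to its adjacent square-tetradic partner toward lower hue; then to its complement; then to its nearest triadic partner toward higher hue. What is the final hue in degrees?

square ↓ −90°: 3 − 90 = -87 → -87 + 360 = 273°
complement +180°: 273 + 180 = 453 → 453 − 360 = 93°
triadic ↑ +120°: 93 + 120 = 213°

213°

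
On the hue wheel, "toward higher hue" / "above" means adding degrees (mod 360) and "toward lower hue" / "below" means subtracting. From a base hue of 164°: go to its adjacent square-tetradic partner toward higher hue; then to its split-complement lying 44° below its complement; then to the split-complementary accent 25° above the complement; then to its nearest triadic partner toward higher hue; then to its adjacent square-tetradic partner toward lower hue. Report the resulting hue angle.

265°

+90° (square ↑): 164 + 90 = 254°
+136° (split-comp 44° ↓): 254 + 136 = 390 → 390 − 360 = 30°
+205° (split-comp 25° ↑): 30 + 205 = 235°
+120° (triadic ↑): 235 + 120 = 355°
−90° (square ↓): 355 − 90 = 265°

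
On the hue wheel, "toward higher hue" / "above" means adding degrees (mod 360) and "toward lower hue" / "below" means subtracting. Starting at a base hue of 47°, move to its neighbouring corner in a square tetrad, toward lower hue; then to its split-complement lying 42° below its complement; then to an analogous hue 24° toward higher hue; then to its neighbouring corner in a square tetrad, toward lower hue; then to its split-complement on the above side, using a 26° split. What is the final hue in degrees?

235°

−90° (square ↓): 47 − 90 = -43 → -43 + 360 = 317°
+138° (split-comp 42° ↓): 317 + 138 = 455 → 455 − 360 = 95°
+24° (analog 24° ↑): 95 + 24 = 119°
−90° (square ↓): 119 − 90 = 29°
+206° (split-comp 26° ↑): 29 + 206 = 235°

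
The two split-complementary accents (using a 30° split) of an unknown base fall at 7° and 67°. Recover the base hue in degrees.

217°

The accents sit 30° either side of the complement, so the complement is their short-arc midpoint on the wheel.
Short-arc midpoint of 7° and 67°: 37°.
Base is 180° from the complement: 37 − 180 = -143 → -143 + 360 = 217°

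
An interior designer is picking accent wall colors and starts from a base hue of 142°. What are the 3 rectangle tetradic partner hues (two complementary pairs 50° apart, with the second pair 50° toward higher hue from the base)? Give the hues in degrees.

192°, 322°, 12°

142 + 50 = 192°
142 + 180 = 322°
142 + 230 = 372 → 372 − 360 = 12°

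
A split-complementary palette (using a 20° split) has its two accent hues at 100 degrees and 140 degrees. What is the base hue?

The accents sit 20° either side of the complement, so the complement is their short-arc midpoint on the wheel.
Short-arc midpoint of 100° and 140°: 120°.
Base is 180° from the complement: 120 − 180 = -60 → -60 + 360 = 300°

300°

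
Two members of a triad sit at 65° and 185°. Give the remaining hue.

305°

A triad spaces three hues 120° apart.
The full set is {65°, 185°, 305°}.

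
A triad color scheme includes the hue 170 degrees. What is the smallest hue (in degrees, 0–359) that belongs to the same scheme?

A triad places three hues 120° apart.
The full set through 170° is {50°, 170°, 290°}.

50°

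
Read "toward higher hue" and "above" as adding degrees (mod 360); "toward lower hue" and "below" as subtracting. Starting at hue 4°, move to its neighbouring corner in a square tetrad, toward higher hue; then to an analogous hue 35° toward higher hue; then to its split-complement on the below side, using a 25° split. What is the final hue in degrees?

284°

4 + 90 = 94°   (square ↑)
94 + 35 = 129°   (analog 35° ↑)
129 + 155 = 284°   (split-comp 25° ↓)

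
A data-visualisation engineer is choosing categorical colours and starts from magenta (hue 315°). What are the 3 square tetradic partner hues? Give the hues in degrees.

A square tetradic scheme places four hues every 90°.
315 + 90 = 405 → 405 − 360 = 45°
315 + 180 = 495 → 495 − 360 = 135°
315 + 270 = 585 → 585 − 360 = 225°

45°, 135°, and 225°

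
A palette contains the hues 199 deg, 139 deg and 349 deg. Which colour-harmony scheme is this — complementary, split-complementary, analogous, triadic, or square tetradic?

split-complementary

Sort the hues: 139°, 199°, 349°.
Successive gaps around the wheel: 60°, 150°, 150°.
Two 150° gaps and one 60° gap — a base hue opposite a pair of accents 30° either side of its complement — is the split-complementary pattern.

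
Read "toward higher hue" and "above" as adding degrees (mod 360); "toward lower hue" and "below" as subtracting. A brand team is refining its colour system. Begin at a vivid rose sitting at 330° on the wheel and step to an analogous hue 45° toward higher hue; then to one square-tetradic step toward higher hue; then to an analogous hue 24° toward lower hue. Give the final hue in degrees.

330 + 45 = 375 → 375 − 360 = 15°   (analog 45° ↑)
15 + 90 = 105°   (square ↑)
105 − 24 = 81°   (analog 24° ↓)

81°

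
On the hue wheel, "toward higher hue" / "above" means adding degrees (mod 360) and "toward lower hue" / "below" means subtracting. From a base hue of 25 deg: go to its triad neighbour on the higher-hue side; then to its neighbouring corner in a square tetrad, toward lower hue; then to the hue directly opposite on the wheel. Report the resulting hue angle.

25 + 120 = 145°   (triadic ↑)
145 − 90 = 55°   (square ↓)
55 + 180 = 235°   (complement)

235°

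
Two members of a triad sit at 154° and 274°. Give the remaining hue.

A triad spaces three hues 120° apart.
The full set is {34°, 154°, 274°}.

34°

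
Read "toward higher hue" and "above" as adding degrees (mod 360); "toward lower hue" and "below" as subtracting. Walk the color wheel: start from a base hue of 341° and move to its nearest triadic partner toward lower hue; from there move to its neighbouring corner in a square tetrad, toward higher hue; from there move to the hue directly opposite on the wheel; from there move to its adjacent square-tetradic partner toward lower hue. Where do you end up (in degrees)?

41°

triadic ↓ −120°: 341 − 120 = 221°
square ↑ +90°: 221 + 90 = 311°
complement +180°: 311 + 180 = 491 → 491 − 360 = 131°
square ↓ −90°: 131 − 90 = 41°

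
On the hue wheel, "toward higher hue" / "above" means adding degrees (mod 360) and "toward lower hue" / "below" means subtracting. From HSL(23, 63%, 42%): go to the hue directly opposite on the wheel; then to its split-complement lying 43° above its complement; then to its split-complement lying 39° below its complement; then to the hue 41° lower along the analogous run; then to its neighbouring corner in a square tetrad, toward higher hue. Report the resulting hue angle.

256°

complement +180°: 23 + 180 = 203°
split-comp 43° ↑ +223°: 203 + 223 = 426 → 426 − 360 = 66°
split-comp 39° ↓ +141°: 66 + 141 = 207°
analog 41° ↓ −41°: 207 − 41 = 166°
square ↑ +90°: 166 + 90 = 256°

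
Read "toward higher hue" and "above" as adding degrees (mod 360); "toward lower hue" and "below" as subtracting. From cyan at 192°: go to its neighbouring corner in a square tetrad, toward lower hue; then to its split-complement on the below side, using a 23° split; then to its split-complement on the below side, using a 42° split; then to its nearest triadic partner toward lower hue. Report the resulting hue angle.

277°

square ↓ −90°: 192 − 90 = 102°
split-comp 23° ↓ +157°: 102 + 157 = 259°
split-comp 42° ↓ +138°: 259 + 138 = 397 → 397 − 360 = 37°
triadic ↓ −120°: 37 − 120 = -83 → -83 + 360 = 277°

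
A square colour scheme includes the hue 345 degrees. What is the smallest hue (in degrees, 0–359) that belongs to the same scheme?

A square tetradic scheme places four hues every 90°.
The full set through 345° is {75°, 165°, 255°, 345°}.

75°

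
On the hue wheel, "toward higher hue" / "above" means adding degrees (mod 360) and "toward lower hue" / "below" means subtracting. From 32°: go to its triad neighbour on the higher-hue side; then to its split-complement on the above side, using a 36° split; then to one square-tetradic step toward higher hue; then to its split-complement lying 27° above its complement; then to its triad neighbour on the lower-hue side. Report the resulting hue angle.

185°

+120° (triadic ↑): 32 + 120 = 152°
+216° (split-comp 36° ↑): 152 + 216 = 368 → 368 − 360 = 8°
+90° (square ↑): 8 + 90 = 98°
+207° (split-comp 27° ↑): 98 + 207 = 305°
−120° (triadic ↓): 305 − 120 = 185°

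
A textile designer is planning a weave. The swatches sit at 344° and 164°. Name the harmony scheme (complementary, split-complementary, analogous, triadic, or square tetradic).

complementary

Sort the hues: 164°, 344°.
Successive gaps around the wheel: 180°, 180°.
Two hues 180° apart are complementary.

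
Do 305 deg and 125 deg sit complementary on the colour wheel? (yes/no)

Angular distance: |305 − 125| = 180 = 180°.
Complementary requires 180°.

yes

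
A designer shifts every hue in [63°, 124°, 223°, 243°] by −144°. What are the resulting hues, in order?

63 − 144 = -81 → -81 + 360 = 279°
124 − 144 = -20 → -20 + 360 = 340°
223 − 144 = 79°
243 − 144 = 99°

279°, 340°, 79°, 99°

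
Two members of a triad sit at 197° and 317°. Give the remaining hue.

77°

A triad spaces three hues 120° apart.
The full set is {77°, 197°, 317°}.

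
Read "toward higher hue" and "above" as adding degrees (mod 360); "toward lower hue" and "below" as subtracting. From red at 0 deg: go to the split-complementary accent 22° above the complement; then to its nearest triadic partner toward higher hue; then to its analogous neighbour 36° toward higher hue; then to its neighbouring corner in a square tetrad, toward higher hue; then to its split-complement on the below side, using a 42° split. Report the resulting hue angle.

0 + 202 = 202°   (split-comp 22° ↑)
202 + 120 = 322°   (triadic ↑)
322 + 36 = 358°   (analog 36° ↑)
358 + 90 = 448 → 448 − 360 = 88°   (square ↑)
88 + 138 = 226°   (split-comp 42° ↓)

226°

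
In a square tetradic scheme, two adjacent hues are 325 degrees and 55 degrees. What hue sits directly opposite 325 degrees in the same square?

A square tetradic scheme places four hues 90° apart; opposite corners are 180° apart.
325 + 180 = 505 → 505 − 360 = 145°

145°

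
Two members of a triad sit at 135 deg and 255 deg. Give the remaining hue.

15°

A triad spaces three hues 120° apart.
The full set is {15°, 135°, 255°}.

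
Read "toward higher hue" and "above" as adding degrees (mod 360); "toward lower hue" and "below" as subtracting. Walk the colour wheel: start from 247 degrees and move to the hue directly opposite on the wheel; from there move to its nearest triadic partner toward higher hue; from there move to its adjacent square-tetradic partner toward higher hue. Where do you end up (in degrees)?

247 + 180 = 427 → 427 − 360 = 67°   (complement)
67 + 120 = 187°   (triadic ↑)
187 + 90 = 277°   (square ↑)

277°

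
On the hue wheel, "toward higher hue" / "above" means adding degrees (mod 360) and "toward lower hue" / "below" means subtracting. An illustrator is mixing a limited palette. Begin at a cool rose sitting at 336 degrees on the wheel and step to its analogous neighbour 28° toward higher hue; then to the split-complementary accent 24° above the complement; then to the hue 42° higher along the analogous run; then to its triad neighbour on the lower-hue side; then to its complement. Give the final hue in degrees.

310°

+28° (analog 28° ↑): 336 + 28 = 364 → 364 − 360 = 4°
+204° (split-comp 24° ↑): 4 + 204 = 208°
+42° (analog 42° ↑): 208 + 42 = 250°
−120° (triadic ↓): 250 − 120 = 130°
+180° (complement): 130 + 180 = 310°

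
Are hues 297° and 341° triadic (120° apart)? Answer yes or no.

Angular distance: |297 − 341| = 44 = 44°.
Triadic (120° apart) requires 120°.

no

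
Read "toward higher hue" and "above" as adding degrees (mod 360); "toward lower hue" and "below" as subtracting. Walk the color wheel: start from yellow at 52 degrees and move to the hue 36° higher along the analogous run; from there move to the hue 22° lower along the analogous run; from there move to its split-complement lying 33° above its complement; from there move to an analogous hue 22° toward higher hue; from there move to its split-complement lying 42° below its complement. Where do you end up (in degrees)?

79°

+36° (analog 36° ↑): 52 + 36 = 88°
−22° (analog 22° ↓): 88 − 22 = 66°
+213° (split-comp 33° ↑): 66 + 213 = 279°
+22° (analog 22° ↑): 279 + 22 = 301°
+138° (split-comp 42° ↓): 301 + 138 = 439 → 439 − 360 = 79°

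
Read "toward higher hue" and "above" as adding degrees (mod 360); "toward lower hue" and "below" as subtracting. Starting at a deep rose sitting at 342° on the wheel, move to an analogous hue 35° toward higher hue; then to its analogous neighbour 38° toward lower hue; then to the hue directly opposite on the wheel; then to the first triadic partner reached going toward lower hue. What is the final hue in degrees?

39°

+35° (analog 35° ↑): 342 + 35 = 377 → 377 − 360 = 17°
−38° (analog 38° ↓): 17 − 38 = -21 → -21 + 360 = 339°
+180° (complement): 339 + 180 = 519 → 519 − 360 = 159°
−120° (triadic ↓): 159 − 120 = 39°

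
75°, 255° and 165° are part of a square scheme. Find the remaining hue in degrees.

A square tetradic scheme places four hues every 90°.
The full set through 75° is {75°, 165°, 255°, 345°}.
Given {75°, 165°, 255°}, the missing hue is 345°.

345°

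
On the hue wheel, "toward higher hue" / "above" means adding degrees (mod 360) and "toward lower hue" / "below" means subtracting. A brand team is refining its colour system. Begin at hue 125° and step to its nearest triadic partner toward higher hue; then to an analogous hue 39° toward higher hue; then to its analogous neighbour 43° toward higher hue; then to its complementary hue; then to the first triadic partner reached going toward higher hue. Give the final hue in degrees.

+120° (triadic ↑): 125 + 120 = 245°
+39° (analog 39° ↑): 245 + 39 = 284°
+43° (analog 43° ↑): 284 + 43 = 327°
+180° (complement): 327 + 180 = 507 → 507 − 360 = 147°
+120° (triadic ↑): 147 + 120 = 267°

267°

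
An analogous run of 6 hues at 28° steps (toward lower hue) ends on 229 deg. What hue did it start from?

9°

5 steps of 28° (toward lower hue) give a net shift of −140°.
Start = end − shift: 229 + 140 = 369 → 369 − 360 = 9°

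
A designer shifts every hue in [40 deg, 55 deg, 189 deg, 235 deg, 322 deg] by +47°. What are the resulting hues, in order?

40 + 47 = 87°
55 + 47 = 102°
189 + 47 = 236°
235 + 47 = 282°
322 + 47 = 369 → 369 − 360 = 9°

87°, 102°, 236°, 282°, 9°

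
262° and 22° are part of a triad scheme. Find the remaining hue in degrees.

A triad places three hues 120° apart.
The full set through 22° is {22°, 142°, 262°}.
Given {22°, 262°}, the missing hue is 142°.

142°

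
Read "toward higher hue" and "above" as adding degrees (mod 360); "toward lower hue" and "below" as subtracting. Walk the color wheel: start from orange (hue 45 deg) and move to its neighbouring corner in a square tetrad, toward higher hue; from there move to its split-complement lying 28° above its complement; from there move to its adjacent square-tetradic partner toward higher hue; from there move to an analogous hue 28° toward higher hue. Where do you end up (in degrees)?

101°

square ↑ +90°: 45 + 90 = 135°
split-comp 28° ↑ +208°: 135 + 208 = 343°
square ↑ +90°: 343 + 90 = 433 → 433 − 360 = 73°
analog 28° ↑ +28°: 73 + 28 = 101°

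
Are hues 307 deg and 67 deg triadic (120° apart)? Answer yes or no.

yes

Angular distance: |307 − 67| = 240; shorter arc = 360 − 240 = 120°.
Triadic (120° apart) requires 120°.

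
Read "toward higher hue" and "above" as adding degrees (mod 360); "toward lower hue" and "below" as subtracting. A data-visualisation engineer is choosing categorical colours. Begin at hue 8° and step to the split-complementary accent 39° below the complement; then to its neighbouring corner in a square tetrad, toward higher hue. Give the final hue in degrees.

239°

+141° (split-comp 39° ↓): 8 + 141 = 149°
+90° (square ↑): 149 + 90 = 239°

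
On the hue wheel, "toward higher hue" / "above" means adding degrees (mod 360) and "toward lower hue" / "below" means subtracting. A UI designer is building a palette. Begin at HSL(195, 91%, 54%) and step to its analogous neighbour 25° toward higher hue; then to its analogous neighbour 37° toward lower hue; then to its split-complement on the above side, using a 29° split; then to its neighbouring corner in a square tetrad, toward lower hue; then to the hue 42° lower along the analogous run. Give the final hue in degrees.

260°

195 + 25 = 220°   (analog 25° ↑)
220 − 37 = 183°   (analog 37° ↓)
183 + 209 = 392 → 392 − 360 = 32°   (split-comp 29° ↑)
32 − 90 = -58 → -58 + 360 = 302°   (square ↓)
302 − 42 = 260°   (analog 42° ↓)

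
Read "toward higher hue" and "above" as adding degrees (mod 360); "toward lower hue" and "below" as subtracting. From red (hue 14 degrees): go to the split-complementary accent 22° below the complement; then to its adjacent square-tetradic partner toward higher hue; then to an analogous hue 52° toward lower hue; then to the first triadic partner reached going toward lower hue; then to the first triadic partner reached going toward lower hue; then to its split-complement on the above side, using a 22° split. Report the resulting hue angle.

172°

+158° (split-comp 22° ↓): 14 + 158 = 172°
+90° (square ↑): 172 + 90 = 262°
−52° (analog 52° ↓): 262 − 52 = 210°
−120° (triadic ↓): 210 − 120 = 90°
−120° (triadic ↓): 90 − 120 = -30 → -30 + 360 = 330°
+202° (split-comp 22° ↑): 330 + 202 = 532 → 532 − 360 = 172°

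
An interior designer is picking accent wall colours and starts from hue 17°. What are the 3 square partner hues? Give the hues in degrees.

107°, 197° and 287°

A square tetradic scheme places four hues every 90°.
17 + 90 = 107°
17 + 180 = 197°
17 + 270 = 287°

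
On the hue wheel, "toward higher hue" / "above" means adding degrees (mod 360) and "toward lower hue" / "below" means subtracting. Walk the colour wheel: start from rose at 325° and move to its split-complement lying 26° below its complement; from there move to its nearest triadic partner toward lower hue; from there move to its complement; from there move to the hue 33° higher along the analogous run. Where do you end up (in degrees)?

split-comp 26° ↓ +154°: 325 + 154 = 479 → 479 − 360 = 119°
triadic ↓ −120°: 119 − 120 = -1 → -1 + 360 = 359°
complement +180°: 359 + 180 = 539 → 539 − 360 = 179°
analog 33° ↑ +33°: 179 + 33 = 212°

212°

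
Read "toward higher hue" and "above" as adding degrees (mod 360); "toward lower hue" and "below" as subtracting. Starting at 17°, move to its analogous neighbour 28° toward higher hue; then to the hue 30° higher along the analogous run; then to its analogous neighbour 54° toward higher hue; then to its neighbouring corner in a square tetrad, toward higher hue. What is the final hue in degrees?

17 + 28 = 45°   (analog 28° ↑)
45 + 30 = 75°   (analog 30° ↑)
75 + 54 = 129°   (analog 54° ↑)
129 + 90 = 219°   (square ↑)

219°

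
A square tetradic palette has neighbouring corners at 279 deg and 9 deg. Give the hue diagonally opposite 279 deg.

99°

A square tetradic scheme places four hues 90° apart; opposite corners are 180° apart.
279 + 180 = 459 → 459 − 360 = 99°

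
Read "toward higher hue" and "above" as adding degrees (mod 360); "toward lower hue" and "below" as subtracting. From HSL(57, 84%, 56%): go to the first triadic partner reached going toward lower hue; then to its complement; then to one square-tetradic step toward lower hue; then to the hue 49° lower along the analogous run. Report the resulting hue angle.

57 − 120 = -63 → -63 + 360 = 297°   (triadic ↓)
297 + 180 = 477 → 477 − 360 = 117°   (complement)
117 − 90 = 27°   (square ↓)
27 − 49 = -22 → -22 + 360 = 338°   (analog 49° ↓)

338°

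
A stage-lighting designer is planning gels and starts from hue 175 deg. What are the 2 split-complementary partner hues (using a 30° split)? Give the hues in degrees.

Complement of 175 deg: 175 + 180 = 355°
355 − 30 = 325°
355 + 30 = 385 → 385 − 360 = 25°

325° and 25°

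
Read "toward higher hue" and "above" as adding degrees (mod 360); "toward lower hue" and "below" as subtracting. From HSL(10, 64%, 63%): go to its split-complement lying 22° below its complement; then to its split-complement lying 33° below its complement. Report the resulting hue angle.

10 + 158 = 168°   (split-comp 22° ↓)
168 + 147 = 315°   (split-comp 33° ↓)

315°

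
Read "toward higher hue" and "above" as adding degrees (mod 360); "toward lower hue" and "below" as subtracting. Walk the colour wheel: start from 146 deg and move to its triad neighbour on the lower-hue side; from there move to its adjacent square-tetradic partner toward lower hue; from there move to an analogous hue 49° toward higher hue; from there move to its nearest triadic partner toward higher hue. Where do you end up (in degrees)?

−120° (triadic ↓): 146 − 120 = 26°
−90° (square ↓): 26 − 90 = -64 → -64 + 360 = 296°
+49° (analog 49° ↑): 296 + 49 = 345°
+120° (triadic ↑): 345 + 120 = 465 → 465 − 360 = 105°

105°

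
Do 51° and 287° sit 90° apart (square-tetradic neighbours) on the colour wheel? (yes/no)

Angular distance: |51 − 287| = 236; shorter arc = 360 − 236 = 124°.
90° apart (square-tetradic neighbours) requires 90°.

no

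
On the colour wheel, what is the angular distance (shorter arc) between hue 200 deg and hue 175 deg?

|200 − 175| = 25.
25 ≤ 180, so the shorter arc is 25°.

25°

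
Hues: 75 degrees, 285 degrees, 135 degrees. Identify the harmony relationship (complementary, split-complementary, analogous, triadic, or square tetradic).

split-complementary

Sort the hues: 75°, 135°, 285°.
Successive gaps around the wheel: 60°, 150°, 150°.
Two 150° gaps and one 60° gap — a base hue opposite a pair of accents 30° either side of its complement — is the split-complementary pattern.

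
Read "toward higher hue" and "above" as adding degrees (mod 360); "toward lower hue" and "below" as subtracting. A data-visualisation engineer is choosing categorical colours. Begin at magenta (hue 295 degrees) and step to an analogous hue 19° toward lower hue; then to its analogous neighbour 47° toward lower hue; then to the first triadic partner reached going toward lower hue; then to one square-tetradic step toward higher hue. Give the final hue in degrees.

−19° (analog 19° ↓): 295 − 19 = 276°
−47° (analog 47° ↓): 276 − 47 = 229°
−120° (triadic ↓): 229 − 120 = 109°
+90° (square ↑): 109 + 90 = 199°

199°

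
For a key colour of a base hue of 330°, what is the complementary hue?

The complement sits 180° across the wheel.
330 + 180 = 510 → 510 − 360 = 150°

150°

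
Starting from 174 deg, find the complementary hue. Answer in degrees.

354°

The complement sits 180° across the wheel.
174 + 180 = 354°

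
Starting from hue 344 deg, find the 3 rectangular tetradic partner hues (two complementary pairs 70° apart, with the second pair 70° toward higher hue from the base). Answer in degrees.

A rectangular tetradic uses two complementary pairs 70° apart: offsets 0°, 70°, 180°, 250°.
344 + 70 = 414 → 414 − 360 = 54°
344 + 180 = 524 → 524 − 360 = 164°
344 + 250 = 594 → 594 − 360 = 234°

54°, 164°, and 234°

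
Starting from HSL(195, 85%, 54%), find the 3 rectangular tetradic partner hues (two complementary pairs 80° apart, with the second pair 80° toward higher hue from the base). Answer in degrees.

A rectangular tetradic uses two complementary pairs 80° apart: offsets 0°, 80°, 180°, 260°.
195 + 80 = 275°
195 + 180 = 375 → 375 − 360 = 15°
195 + 260 = 455 → 455 − 360 = 95°

275°, 15°, and 95°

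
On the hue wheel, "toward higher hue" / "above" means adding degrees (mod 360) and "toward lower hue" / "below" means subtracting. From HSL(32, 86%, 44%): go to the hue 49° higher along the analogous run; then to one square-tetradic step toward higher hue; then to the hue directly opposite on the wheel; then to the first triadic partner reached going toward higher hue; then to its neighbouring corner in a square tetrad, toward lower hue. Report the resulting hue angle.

21°

32 + 49 = 81°   (analog 49° ↑)
81 + 90 = 171°   (square ↑)
171 + 180 = 351°   (complement)
351 + 120 = 471 → 471 − 360 = 111°   (triadic ↑)
111 − 90 = 21°   (square ↓)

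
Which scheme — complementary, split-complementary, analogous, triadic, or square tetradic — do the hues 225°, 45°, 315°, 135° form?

Sort the hues: 45°, 135°, 225°, 315°.
Successive gaps around the wheel: 90°, 90°, 90°, 90°.
Four hues every 90° form a square tetradic scheme.

square tetradic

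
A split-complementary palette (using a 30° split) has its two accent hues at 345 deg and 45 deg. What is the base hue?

195°

The accents sit 30° either side of the complement, so the complement is their short-arc midpoint on the wheel.
Short-arc midpoint of 345° and 45°: 15°.
Base is 180° from the complement: 15 − 180 = -165 → -165 + 360 = 195°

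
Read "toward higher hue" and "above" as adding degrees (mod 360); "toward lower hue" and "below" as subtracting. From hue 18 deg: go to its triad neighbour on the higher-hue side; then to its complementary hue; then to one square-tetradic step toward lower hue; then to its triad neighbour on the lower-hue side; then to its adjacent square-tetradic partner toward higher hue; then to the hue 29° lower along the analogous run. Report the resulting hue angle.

169°

triadic ↑ +120°: 18 + 120 = 138°
complement +180°: 138 + 180 = 318°
square ↓ −90°: 318 − 90 = 228°
triadic ↓ −120°: 228 − 120 = 108°
square ↑ +90°: 108 + 90 = 198°
analog 29° ↓ −29°: 198 − 29 = 169°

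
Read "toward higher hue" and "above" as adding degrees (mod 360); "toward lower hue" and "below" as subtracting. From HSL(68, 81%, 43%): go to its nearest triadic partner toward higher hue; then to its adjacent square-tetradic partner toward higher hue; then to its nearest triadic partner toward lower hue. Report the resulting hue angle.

158°

68 + 120 = 188°   (triadic ↑)
188 + 90 = 278°   (square ↑)
278 − 120 = 158°   (triadic ↓)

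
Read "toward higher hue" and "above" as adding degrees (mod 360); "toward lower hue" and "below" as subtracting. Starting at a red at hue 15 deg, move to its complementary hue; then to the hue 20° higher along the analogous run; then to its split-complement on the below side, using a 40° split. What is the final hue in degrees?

355°

+180° (complement): 15 + 180 = 195°
+20° (analog 20° ↑): 195 + 20 = 215°
+140° (split-comp 40° ↓): 215 + 140 = 355°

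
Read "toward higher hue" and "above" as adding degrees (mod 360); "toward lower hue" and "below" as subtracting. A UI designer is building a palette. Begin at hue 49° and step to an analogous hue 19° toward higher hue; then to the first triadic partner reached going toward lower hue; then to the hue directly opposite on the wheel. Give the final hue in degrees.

analog 19° ↑ +19°: 49 + 19 = 68°
triadic ↓ −120°: 68 − 120 = -52 → -52 + 360 = 308°
complement +180°: 308 + 180 = 488 → 488 − 360 = 128°

128°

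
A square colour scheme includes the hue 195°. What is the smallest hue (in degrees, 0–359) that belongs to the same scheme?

A square tetradic scheme places four hues every 90°.
The full set through 195° is {15°, 105°, 195°, 285°}.

15°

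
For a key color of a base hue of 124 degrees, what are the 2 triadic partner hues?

A triad places three hues 120° apart.
124 + 120 = 244°
124 + 240 = 364 → 364 − 360 = 4°

244° and 4°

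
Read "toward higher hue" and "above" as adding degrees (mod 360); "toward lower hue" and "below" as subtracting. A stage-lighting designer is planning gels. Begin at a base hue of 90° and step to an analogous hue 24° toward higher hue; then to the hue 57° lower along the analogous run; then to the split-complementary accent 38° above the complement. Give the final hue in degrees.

275°

+24° (analog 24° ↑): 90 + 24 = 114°
−57° (analog 57° ↓): 114 − 57 = 57°
+218° (split-comp 38° ↑): 57 + 218 = 275°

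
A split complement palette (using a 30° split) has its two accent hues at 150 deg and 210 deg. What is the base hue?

0°

The accents sit 30° either side of the complement, so the complement is their short-arc midpoint on the wheel.
Short-arc midpoint of 150° and 210°: 180°.
Base is 180° from the complement: 180 − 180 = 0°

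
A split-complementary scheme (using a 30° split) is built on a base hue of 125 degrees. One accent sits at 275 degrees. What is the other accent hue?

Split-complementary hues sit 30° either side of the complement.
Complement of the base 125°: 125 + 180 = 305°
The given accent 275° is 30° one side of 305°; the other accent sits 30° the other side: 305 + 30 = 335°

335°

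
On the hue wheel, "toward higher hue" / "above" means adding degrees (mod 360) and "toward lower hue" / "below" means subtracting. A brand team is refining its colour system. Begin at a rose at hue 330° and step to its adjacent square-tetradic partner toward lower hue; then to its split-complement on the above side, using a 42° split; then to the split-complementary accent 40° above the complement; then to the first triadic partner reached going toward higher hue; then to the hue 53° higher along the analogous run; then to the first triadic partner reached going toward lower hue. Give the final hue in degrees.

15°

330 − 90 = 240°   (square ↓)
240 + 222 = 462 → 462 − 360 = 102°   (split-comp 42° ↑)
102 + 220 = 322°   (split-comp 40° ↑)
322 + 120 = 442 → 442 − 360 = 82°   (triadic ↑)
82 + 53 = 135°   (analog 53° ↑)
135 − 120 = 15°   (triadic ↓)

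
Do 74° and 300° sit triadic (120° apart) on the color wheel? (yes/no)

Angular distance: |74 − 300| = 226; shorter arc = 360 − 226 = 134°.
Triadic (120° apart) requires 120°.

no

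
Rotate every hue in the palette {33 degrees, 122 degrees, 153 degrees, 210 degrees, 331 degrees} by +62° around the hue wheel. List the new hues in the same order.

33 + 62 = 95°
122 + 62 = 184°
153 + 62 = 215°
210 + 62 = 272°
331 + 62 = 393 → 393 − 360 = 33°

95°, 184°, 215°, 272°, 33°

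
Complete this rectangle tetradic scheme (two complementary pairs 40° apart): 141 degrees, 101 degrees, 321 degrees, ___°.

281°

A rectangular tetradic uses two complementary pairs 40° apart: offsets 0°, 40°, 180°, 220°.
Among {101°, 141°, 321°}, 141° and 321° are a 180° pair.
The remaining hue 101° needs its own complement: 101 + 180 = 281°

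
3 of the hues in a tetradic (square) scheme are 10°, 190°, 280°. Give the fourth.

A square tetradic scheme places four hues every 90°.
The full set through 10° is {10°, 100°, 190°, 280°}.
Given {10°, 190°, 280°}, the missing hue is 100°.

100°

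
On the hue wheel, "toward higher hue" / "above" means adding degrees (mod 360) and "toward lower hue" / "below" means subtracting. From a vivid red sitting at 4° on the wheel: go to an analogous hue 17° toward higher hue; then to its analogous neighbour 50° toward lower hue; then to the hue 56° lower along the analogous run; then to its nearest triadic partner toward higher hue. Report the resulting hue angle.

35°

analog 17° ↑ +17°: 4 + 17 = 21°
analog 50° ↓ −50°: 21 − 50 = -29 → -29 + 360 = 331°
analog 56° ↓ −56°: 331 − 56 = 275°
triadic ↑ +120°: 275 + 120 = 395 → 395 − 360 = 35°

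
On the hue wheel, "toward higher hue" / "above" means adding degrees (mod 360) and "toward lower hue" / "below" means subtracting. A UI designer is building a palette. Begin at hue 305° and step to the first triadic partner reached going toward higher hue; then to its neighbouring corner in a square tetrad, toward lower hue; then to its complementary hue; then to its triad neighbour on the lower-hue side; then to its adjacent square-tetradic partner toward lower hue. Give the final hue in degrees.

305°

+120° (triadic ↑): 305 + 120 = 425 → 425 − 360 = 65°
−90° (square ↓): 65 − 90 = -25 → -25 + 360 = 335°
+180° (complement): 335 + 180 = 515 → 515 − 360 = 155°
−120° (triadic ↓): 155 − 120 = 35°
−90° (square ↓): 35 − 90 = -55 → -55 + 360 = 305°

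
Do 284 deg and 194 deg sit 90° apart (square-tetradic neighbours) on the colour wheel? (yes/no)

yes

Angular distance: |284 − 194| = 90 = 90°.
90° apart (square-tetradic neighbours) requires 90°.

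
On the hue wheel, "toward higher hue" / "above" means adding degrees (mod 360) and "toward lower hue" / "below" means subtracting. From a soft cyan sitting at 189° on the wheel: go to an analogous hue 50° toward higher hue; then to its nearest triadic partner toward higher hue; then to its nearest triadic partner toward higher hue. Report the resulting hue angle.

119°

analog 50° ↑ +50°: 189 + 50 = 239°
triadic ↑ +120°: 239 + 120 = 359°
triadic ↑ +120°: 359 + 120 = 479 → 479 − 360 = 119°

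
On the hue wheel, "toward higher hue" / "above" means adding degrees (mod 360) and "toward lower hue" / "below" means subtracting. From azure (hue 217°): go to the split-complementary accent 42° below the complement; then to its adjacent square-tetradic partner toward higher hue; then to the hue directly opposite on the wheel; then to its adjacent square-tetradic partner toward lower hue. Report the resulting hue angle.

217 + 138 = 355°   (split-comp 42° ↓)
355 + 90 = 445 → 445 − 360 = 85°   (square ↑)
85 + 180 = 265°   (complement)
265 − 90 = 175°   (square ↓)

175°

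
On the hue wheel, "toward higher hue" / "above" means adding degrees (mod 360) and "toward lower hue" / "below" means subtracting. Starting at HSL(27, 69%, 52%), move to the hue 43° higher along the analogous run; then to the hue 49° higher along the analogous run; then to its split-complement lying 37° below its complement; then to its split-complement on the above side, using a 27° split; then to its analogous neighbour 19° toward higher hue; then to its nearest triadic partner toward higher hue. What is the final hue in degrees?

248°

analog 43° ↑ +43°: 27 + 43 = 70°
analog 49° ↑ +49°: 70 + 49 = 119°
split-comp 37° ↓ +143°: 119 + 143 = 262°
split-comp 27° ↑ +207°: 262 + 207 = 469 → 469 − 360 = 109°
analog 19° ↑ +19°: 109 + 19 = 128°
triadic ↑ +120°: 128 + 120 = 248°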